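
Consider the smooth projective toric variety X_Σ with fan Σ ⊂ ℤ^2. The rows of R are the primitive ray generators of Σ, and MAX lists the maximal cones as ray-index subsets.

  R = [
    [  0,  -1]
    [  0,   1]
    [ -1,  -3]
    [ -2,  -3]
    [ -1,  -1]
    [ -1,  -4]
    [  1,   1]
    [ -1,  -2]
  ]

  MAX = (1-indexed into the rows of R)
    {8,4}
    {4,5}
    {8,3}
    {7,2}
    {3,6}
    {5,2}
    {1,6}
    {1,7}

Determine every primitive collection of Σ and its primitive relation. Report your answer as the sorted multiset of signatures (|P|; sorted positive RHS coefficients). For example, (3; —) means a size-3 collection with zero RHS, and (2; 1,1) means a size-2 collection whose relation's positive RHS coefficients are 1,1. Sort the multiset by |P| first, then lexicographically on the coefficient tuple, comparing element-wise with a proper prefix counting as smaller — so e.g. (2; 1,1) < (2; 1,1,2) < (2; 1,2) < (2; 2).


Primitive collections (20):

  P={1,2}:  v_{1} + v_{2} = 0 — sig = (2; —)
  P={5,7}:  v_{5} + v_{7} = 0 — sig = (2; —)
  P={1,3}:  v_{1} + v_{3} = v_{6} — sig = (2; 1)
  P={1,5}:  v_{1} + v_{5} = v_{8} — sig = (2; 1)
  P={1,8}:  v_{1} + v_{8} = v_{3} — sig = (2; 1)
  P={2,3}:  v_{2} + v_{3} = v_{8} — sig = (2; 1)
  P={2,6}:  v_{2} + v_{6} = v_{3} — sig = (2; 1)
  P={2,8}:  v_{2} + v_{8} = v_{5} — sig = (2; 1)
  P={4,7}:  v_{4} + v_{7} = v_{8} — sig = (2; 1)
  P={5,8}:  v_{5} + v_{8} = v_{4} — sig = (2; 1)
  P={7,8}:  v_{7} + v_{8} = v_{1} — sig = (2; 1)
  P={5,6}:  v_{5} + v_{6} = v_{3} + v_{8} — sig = (2; 1,1)
  P={4,6}:  v_{4} + v_{6} = v_{3} + 2·v_{8} — sig = (2; 1,2)
  P={1,4}:  v_{1} + v_{4} = 2·v_{8} — sig = (2; 2)
  P={2,4}:  v_{2} + v_{4} = 2·v_{5} — sig = (2; 2)
  P={3,5}:  v_{3} + v_{5} = 2·v_{8} — sig = (2; 2)
  P={3,7}:  v_{3} + v_{7} = 2·v_{1} — sig = (2; 2)
  P={6,8}:  v_{6} + v_{8} = 2·v_{3} — sig = (2; 2)
  P={3,4}:  v_{3} + v_{4} = 3·v_{8} — sig = (2; 3)
  P={6,7}:  v_{6} + v_{7} = 3·v_{1} — sig = (2; 3)

so the primitive-relation signature multiset is
[(2; —), (2; —), (2; 1), (2; 1), (2; 1), (2; 1), (2; 1), (2; 1), (2; 1), (2; 1), (2; 1), (2; 1,1), (2; 1,2), (2; 2), (2; 2), (2; 2), (2; 2), (2; 2), (2; 3), (2; 3)]


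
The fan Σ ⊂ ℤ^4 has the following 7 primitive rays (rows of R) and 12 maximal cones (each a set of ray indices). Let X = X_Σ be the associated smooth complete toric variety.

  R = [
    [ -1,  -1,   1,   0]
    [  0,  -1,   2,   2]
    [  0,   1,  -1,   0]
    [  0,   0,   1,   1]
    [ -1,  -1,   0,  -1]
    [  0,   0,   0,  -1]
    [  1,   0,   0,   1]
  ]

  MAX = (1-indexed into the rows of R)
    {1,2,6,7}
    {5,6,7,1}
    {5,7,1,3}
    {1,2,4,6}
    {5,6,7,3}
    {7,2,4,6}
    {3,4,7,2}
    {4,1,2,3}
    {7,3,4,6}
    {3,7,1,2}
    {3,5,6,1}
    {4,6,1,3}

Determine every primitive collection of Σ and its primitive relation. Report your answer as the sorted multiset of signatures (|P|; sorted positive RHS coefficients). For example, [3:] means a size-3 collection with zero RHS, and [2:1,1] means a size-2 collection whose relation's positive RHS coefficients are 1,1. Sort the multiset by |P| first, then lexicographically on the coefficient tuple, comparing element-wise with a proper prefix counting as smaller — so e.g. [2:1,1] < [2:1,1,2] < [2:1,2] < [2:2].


Σ has 5 primitive collections:

  P={4,5}:  v_{4} + v_{5} = v_{1}  ⟹  sig = [2:1]
  P={2,5}:  v_{2} + v_{5} = 2·v_{1} + v_{7}  ⟹  sig = [2:1,2]
  P={1,4,7}:  v_{1} + v_{4} + v_{7} = v_{2}  ⟹  sig = [3:1]
  P={2,3,6}:  v_{2} + v_{3} + v_{6} = v_{4}  ⟹  sig = [3:1]
  P={1,3,6,7}:  v_{1} + v_{3} + v_{6} + v_{7} = 0  ⟹  sig = [4:]

Sorted signature multiset PRS(X):
    [2:1]
    [2:1,2]
    [3:1]
    [3:1]
    [4:]


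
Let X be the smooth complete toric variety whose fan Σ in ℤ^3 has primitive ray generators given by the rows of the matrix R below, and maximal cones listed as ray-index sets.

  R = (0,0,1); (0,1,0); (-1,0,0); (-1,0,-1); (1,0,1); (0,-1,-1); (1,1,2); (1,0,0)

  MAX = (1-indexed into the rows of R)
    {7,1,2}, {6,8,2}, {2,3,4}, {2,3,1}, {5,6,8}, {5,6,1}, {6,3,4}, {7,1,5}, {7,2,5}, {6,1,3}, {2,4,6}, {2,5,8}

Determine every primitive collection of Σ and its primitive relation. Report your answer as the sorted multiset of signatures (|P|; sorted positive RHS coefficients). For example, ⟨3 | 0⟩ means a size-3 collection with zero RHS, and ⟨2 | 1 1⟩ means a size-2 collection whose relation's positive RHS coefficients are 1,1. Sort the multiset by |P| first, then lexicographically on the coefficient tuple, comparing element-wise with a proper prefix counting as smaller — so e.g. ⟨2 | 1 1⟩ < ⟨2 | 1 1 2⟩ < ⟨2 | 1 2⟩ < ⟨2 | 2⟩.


Σ has 14 primitive collections:

  P = {3,8}:  v_{3} + v_{8} = 0  so sig = ⟨2 | 0⟩
  P = {4,5}:  v_{4} + v_{5} = 0  so sig = ⟨2 | 0⟩
  P = {1,4}:  v_{1} + v_{4} = v_{3}  so sig = ⟨2 | 1⟩
  P = {1,8}:  v_{1} + v_{8} = v_{5}  so sig = ⟨2 | 1⟩
  P = {3,5}:  v_{3} + v_{5} = v_{1}  so sig = ⟨2 | 1⟩
  P = {6,7}:  v_{6} + v_{7} = v_{5}  so sig = ⟨2 | 1⟩
  P = {4,7}:  v_{4} + v_{7} = v_{1} + v_{2}  so sig = ⟨2 | 1 1⟩
  P = {4,8}:  v_{4} + v_{8} = v_{2} + v_{6}  so sig = ⟨2 | 1 1⟩
  P = {3,7}:  v_{3} + v_{7} = 2·v_{1} + v_{2}  so sig = ⟨2 | 1 2⟩
  P = {7,8}:  v_{7} + v_{8} = v_{2} + 2·v_{5}  so sig = ⟨2 | 1 2⟩
  P = {1,2,6}:  v_{1} + v_{2} + v_{6} = 0  so sig = ⟨3 | 0⟩
  P = {1,2,5}:  v_{1} + v_{2} + v_{5} = v_{7}  so sig = ⟨3 | 1⟩
  P = {2,3,6}:  v_{2} + v_{3} + v_{6} = v_{4}  so sig = ⟨3 | 1⟩
  P = {2,5,6}:  v_{2} + v_{5} + v_{6} = v_{8}  so sig = ⟨3 | 1⟩

Sorted signature multiset PRS(X):
[⟨2 | 0⟩, ⟨2 | 0⟩, ⟨2 | 1⟩, ⟨2 | 1⟩, ⟨2 | 1⟩, ⟨2 | 1⟩, ⟨2 | 1 1⟩, ⟨2 | 1 1⟩, ⟨2 | 1 2⟩, ⟨2 | 1 2⟩, ⟨3 | 0⟩, ⟨3 | 1⟩, ⟨3 | 1⟩, ⟨3 | 1⟩]


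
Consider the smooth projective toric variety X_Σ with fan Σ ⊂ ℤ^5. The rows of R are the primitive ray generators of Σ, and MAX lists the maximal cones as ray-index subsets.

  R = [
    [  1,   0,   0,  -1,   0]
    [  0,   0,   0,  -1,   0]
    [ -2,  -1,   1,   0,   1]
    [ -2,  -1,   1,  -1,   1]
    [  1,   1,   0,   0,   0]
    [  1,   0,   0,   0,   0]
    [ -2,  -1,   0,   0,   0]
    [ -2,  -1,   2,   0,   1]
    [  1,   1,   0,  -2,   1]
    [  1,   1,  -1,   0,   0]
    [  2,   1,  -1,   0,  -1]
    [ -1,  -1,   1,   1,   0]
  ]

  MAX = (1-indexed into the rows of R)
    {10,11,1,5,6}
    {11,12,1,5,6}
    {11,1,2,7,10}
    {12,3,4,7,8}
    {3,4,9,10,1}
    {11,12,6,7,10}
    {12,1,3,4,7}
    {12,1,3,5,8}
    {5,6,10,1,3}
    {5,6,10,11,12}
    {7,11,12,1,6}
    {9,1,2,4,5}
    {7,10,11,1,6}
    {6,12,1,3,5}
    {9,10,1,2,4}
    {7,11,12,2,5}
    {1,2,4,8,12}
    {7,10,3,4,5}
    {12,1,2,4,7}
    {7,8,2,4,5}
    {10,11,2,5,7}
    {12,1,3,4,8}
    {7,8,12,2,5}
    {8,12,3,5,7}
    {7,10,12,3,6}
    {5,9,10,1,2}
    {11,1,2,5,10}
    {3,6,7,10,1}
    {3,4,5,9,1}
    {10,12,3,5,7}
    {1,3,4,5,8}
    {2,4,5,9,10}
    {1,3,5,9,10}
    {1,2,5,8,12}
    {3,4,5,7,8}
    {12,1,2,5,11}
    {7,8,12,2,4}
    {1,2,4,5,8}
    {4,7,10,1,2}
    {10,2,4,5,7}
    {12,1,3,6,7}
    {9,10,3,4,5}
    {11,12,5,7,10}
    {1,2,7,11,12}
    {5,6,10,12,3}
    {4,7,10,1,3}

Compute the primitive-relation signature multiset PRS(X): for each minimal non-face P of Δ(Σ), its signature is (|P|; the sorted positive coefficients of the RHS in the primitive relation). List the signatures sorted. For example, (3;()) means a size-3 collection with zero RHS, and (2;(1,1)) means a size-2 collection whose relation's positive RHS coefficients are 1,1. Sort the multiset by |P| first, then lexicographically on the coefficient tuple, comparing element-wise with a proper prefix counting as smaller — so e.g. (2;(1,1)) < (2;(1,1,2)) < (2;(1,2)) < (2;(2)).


Primitive collections (21):

  {3,11}:  v_{3} + v_{11} = 0  →  sig = (2;())
  {2,3}:  v_{2} + v_{3} = v_{4}  →  sig = (2;(1))
  {2,6}:  v_{2} + v_{6} = v_{1}  →  sig = (2;(1))
  {4,11}:  v_{4} + v_{11} = v_{2}  →  sig = (2;(1))
  {4,6}:  v_{4} + v_{6} = v_{1} + v_{3}  →  sig = (2;(1,1))
  {8,10}:  v_{8} + v_{10} = v_{3} + v_{5}  →  sig = (2;(1,1))
  {7,9}:  v_{7} + v_{9} = v_{2} + v_{4} + v_{10}  →  sig = (2;(1,1,1))
  {8,11}:  v_{8} + v_{11} = v_{2} + v_{5} + v_{12}  →  sig = (2;(1,1,1))
  {9,12}:  v_{9} + v_{12} = v_{1} + v_{3} + v_{5}  →  sig = (2;(1,1,1))
  {6,8}:  v_{6} + v_{8} = v_{1} + v_{3} + v_{5} + v_{12}  →  sig = (2;(1,1,1,1))
  {9,11}:  v_{9} + v_{11} = v_{1} + v_{2} + v_{5} + v_{10}  →  sig = (2;(1,1,1,1))
  {6,9}:  v_{6} + v_{9} = 2·v_{1} + v_{3} + v_{5} + v_{10}  →  sig = (2;(1,1,1,2))
  {8,9}:  v_{8} + v_{9} = v_{1} + v_{3} + v_{4} + 2·v_{5}  →  sig = (2;(1,1,1,2))
  {2,10,12}:  v_{2} + v_{10} + v_{12} = 0  →  sig = (3;())
  {5,6,7}:  v_{5} + v_{6} + v_{7} = 0  →  sig = (3;())
  {1,5,7}:  v_{1} + v_{5} + v_{7} = v_{2}  →  sig = (3;(1))
  {1,10,12}:  v_{1} + v_{10} + v_{12} = v_{6}  →  sig = (3;(1))
  {4,5,12}:  v_{4} + v_{5} + v_{12} = v_{8}  →  sig = (3;(1))
  {4,10,12}:  v_{4} + v_{10} + v_{12} = v_{3}  →  sig = (3;(1))
  {1,7,8}:  v_{1} + v_{7} + v_{8} = v_{2} + v_{4} + v_{12}  →  sig = (3;(1,1,1))
  {1,4,5,10}:  v_{1} + v_{4} + v_{5} + v_{10} = v_{9}  →  sig = (4;(1))

so the primitive-relation signature multiset is
[(2;()), (2;(1)), (2;(1)), (2;(1)), (2;(1,1)), (2;(1,1)), (2;(1,1,1)), (2;(1,1,1)), (2;(1,1,1)), (2;(1,1,1,1)), (2;(1,1,1,1)), (2;(1,1,1,2)), (2;(1,1,1,2)), (3;()), (3;()), (3;(1)), (3;(1)), (3;(1)), (3;(1)), (3;(1,1,1)), (4;(1))]


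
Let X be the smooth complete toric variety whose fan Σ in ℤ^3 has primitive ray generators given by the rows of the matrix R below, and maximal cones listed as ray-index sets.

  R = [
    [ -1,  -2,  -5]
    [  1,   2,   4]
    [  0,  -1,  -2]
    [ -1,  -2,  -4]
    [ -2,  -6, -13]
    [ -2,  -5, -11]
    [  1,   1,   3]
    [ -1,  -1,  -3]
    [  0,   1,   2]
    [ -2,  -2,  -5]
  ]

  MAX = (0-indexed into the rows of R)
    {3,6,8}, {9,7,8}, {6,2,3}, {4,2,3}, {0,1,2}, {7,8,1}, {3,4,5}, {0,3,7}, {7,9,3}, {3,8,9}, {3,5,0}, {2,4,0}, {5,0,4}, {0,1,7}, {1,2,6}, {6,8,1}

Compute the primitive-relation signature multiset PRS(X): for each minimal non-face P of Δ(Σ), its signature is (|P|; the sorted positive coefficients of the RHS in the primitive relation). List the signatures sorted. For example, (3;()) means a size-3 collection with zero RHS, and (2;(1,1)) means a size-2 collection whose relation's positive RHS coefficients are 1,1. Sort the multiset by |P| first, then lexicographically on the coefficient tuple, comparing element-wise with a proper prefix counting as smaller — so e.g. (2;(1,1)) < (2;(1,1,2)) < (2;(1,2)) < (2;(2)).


The 24 primitive collections of Σ (r=10, n=3):

  {1,3}:  v_{1} + v_{3} = 0  so sig = (2;())
  {2,8}:  v_{2} + v_{8} = 0  so sig = (2;())
  {6,7}:  v_{6} + v_{7} = 0  so sig = (2;())
  {0,6}:  v_{0} + v_{6} = v_{2}  so sig = (2;(1))
  {0,8}:  v_{0} + v_{8} = v_{7}  so sig = (2;(1))
  {2,5}:  v_{2} + v_{5} = v_{4}  so sig = (2;(1))
  {2,7}:  v_{2} + v_{7} = v_{0}  so sig = (2;(1))
  {4,8}:  v_{4} + v_{8} = v_{5}  so sig = (2;(1))
  {1,5}:  v_{1} + v_{5} = v_{0} + v_{2}  so sig = (2;(1,1))
  {1,9}:  v_{1} + v_{9} = v_{7} + v_{8}  so sig = (2;(1,1))
  {2,9}:  v_{2} + v_{9} = v_{3} + v_{7}  so sig = (2;(1,1))
  {4,7}:  v_{4} + v_{7} = v_{0} + v_{5}  so sig = (2;(1,1))
  {5,8}:  v_{5} + v_{8} = v_{0} + v_{3}  so sig = (2;(1,1))
  {6,9}:  v_{6} + v_{9} = v_{3} + v_{8}  so sig = (2;(1,1))
  {5,9}:  v_{5} + v_{9} = v_{0} + 2·v_{3} + v_{7}  so sig = (2;(1,1,2))
  {0,9}:  v_{0} + v_{9} = v_{3} + 2·v_{7}  so sig = (2;(1,2))
  {1,4}:  v_{1} + v_{4} = v_{0} + 2·v_{2}  so sig = (2;(1,2))
  {5,6}:  v_{5} + v_{6} = 2·v_{2} + v_{3}  so sig = (2;(1,2))
  {5,7}:  v_{5} + v_{7} = 2·v_{0} + v_{3}  so sig = (2;(1,2))
  {4,6}:  v_{4} + v_{6} = 3·v_{2} + v_{3}  so sig = (2;(1,3))
  {4,9}:  v_{4} + v_{9} = 2·v_{0} + 2·v_{3}  so sig = (2;(2,2))
  {0,2,3}:  v_{0} + v_{2} + v_{3} = v_{5}  so sig = (3;(1))
  {3,7,8}:  v_{3} + v_{7} + v_{8} = v_{9}  so sig = (3;(1))
  {0,3,4}:  v_{0} + v_{3} + v_{4} = 2·v_{5}  so sig = (3;(2))

Sorted signature multiset PRS(X):
    |P|=2: 21 collections, coeffs (), (), (), (1), (1), (1), (1), (1), (1,1), (1,1), (1,1), (1,1), (1,1), (1,1), (1,1,2), (1,2), (1,2), (1,2), (1,2), (1,3), (2,2)
    |P|=3: 3 collections, coeffs (1), (1), (2)


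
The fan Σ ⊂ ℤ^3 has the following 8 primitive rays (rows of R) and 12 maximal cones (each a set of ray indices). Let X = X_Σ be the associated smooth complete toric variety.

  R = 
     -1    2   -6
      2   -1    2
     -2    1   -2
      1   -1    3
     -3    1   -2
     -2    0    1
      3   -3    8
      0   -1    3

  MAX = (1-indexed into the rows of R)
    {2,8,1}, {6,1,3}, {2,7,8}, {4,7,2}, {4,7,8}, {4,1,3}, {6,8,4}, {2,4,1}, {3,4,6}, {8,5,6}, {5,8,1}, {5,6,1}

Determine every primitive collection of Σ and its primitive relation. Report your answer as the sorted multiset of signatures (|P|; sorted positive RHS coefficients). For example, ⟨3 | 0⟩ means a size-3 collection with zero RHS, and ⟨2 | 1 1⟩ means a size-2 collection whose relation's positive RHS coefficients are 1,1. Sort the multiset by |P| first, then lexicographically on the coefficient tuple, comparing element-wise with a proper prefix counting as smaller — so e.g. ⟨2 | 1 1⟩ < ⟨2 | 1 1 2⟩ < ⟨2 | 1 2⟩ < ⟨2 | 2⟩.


14 collections generate NE(X_Σ); each relation:

  • {2,3}:  v_{2} + v_{3} = 0  so sig = ⟨2 | 0⟩
  • {1,7}:  v_{1} + v_{7} = v_{2}  so sig = ⟨2 | 1⟩
  • {2,6}:  v_{2} + v_{6} = v_{8}  so sig = ⟨2 | 1⟩
  • {3,8}:  v_{3} + v_{8} = v_{6}  so sig = ⟨2 | 1⟩
  • {4,5}:  v_{4} + v_{5} = v_{6}  so sig = ⟨2 | 1⟩
  • {3,7}:  v_{3} + v_{7} = v_{4} + v_{8}  so sig = ⟨2 | 1 1⟩
  • {2,5}:  v_{2} + v_{5} = v_{1} + 2·v_{8}  so sig = ⟨2 | 1 2⟩
  • {3,5}:  v_{3} + v_{5} = v_{1} + 2·v_{6}  so sig = ⟨2 | 1 2⟩
  • {6,7}:  v_{6} + v_{7} = v_{4} + 2·v_{8}  so sig = ⟨2 | 1 2⟩
  • {5,7}:  v_{5} + v_{7} = 2·v_{8}  so sig = ⟨2 | 2⟩
  • {1,4,8}:  v_{1} + v_{4} + v_{8} = 0  so sig = ⟨3 | 0⟩
  • {1,4,6}:  v_{1} + v_{4} + v_{6} = v_{3}  so sig = ⟨3 | 1⟩
  • {1,6,8}:  v_{1} + v_{6} + v_{8} = v_{5}  so sig = ⟨3 | 1⟩
  • {2,4,8}:  v_{2} + v_{4} + v_{8} = v_{7}  so sig = ⟨3 | 1⟩

Hence PRS(X_Σ) =
[⟨2 | 0⟩, ⟨2 | 1⟩, ⟨2 | 1⟩, ⟨2 | 1⟩, ⟨2 | 1⟩, ⟨2 | 1 1⟩, ⟨2 | 1 2⟩, ⟨2 | 1 2⟩, ⟨2 | 1 2⟩, ⟨2 | 2⟩, ⟨3 | 0⟩, ⟨3 | 1⟩, ⟨3 | 1⟩, ⟨3 | 1⟩]


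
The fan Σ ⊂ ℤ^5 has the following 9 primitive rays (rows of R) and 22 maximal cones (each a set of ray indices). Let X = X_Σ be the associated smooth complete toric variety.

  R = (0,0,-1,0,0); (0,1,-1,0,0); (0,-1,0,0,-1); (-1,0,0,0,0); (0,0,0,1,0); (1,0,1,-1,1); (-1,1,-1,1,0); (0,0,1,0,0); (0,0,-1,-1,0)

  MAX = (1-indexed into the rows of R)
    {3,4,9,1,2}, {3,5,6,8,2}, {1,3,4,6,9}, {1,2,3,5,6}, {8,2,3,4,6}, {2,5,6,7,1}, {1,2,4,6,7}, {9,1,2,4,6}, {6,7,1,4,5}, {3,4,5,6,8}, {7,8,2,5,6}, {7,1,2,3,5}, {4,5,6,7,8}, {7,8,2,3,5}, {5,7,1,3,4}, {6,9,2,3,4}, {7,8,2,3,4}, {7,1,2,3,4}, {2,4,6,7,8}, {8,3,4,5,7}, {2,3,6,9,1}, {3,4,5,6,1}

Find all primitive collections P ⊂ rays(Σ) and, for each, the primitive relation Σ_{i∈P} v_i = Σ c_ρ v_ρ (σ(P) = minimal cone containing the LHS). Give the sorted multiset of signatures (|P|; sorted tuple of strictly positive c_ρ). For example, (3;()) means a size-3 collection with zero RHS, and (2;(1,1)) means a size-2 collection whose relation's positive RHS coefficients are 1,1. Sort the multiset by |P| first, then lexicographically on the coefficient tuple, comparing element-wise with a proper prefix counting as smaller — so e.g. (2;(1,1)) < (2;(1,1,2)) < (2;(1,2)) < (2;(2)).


Δ(Σ) — 9 vertices, 7 min non-faces:

  • {1,8}:  v_{1} + v_{8} = 0  →  sig = (2;())
  • {5,9}:  v_{5} + v_{9} = v_{1}  →  sig = (2;(1))
  • {7,9}:  v_{7} + v_{9} = v_{1} + v_{2} + v_{4}  →  sig = (2;(1,1,1))
  • {8,9}:  v_{8} + v_{9} = v_{2} + v_{3} + v_{4} + v_{6}  →  sig = (2;(1,1,1,1))
  • {3,6,7}:  v_{3} + v_{6} + v_{7} = 0  →  sig = (3;())
  • {2,4,5}:  v_{2} + v_{4} + v_{5} = v_{7}  →  sig = (3;(1))
  • {1,2,3,4,6}:  v_{1} + v_{2} + v_{3} + v_{4} + v_{6} = v_{9}  →  sig = (5;(1))

Signatures (|P|; sorted positive RHS coefficients), sorted:
    (2;())
    (2;(1))
    (2;(1,1,1))
    (2;(1,1,1,1))
    (3;())
    (3;(1))
    (5;(1))


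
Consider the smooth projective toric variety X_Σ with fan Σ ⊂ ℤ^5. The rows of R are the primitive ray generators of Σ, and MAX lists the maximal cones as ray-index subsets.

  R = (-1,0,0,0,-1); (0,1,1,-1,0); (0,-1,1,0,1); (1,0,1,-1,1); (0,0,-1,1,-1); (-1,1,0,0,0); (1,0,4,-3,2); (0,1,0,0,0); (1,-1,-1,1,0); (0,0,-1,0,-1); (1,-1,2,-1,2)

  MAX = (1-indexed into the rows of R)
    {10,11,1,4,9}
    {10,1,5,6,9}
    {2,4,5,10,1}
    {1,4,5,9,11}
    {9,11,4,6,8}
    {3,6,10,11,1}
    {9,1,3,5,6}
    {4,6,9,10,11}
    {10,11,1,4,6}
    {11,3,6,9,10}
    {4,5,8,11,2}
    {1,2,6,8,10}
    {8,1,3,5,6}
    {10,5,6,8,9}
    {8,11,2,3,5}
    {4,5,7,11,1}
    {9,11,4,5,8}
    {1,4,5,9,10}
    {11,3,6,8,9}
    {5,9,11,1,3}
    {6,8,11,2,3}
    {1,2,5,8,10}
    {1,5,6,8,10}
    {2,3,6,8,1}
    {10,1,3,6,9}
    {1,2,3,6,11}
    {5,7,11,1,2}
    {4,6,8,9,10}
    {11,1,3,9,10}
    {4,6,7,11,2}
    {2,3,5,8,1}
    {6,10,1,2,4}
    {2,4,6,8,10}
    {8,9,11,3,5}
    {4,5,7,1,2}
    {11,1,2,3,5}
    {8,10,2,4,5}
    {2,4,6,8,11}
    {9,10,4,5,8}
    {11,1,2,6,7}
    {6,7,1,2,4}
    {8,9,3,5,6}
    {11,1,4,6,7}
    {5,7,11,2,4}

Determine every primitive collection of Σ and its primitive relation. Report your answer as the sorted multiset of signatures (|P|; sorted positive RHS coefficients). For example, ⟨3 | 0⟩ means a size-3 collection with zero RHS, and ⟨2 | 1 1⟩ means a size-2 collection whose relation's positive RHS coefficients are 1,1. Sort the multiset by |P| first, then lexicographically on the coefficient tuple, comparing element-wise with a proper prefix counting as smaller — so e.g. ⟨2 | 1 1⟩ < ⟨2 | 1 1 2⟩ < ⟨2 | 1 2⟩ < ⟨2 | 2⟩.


22 collections generate NE(X_Σ); each relation:

  {3,4}:  v_{3} + v_{4} = v_{11}  so sig = ⟨2 | 1⟩
  {2,9}:  v_{2} + v_{9} = v_{4} + v_{5}  so sig = ⟨2 | 1 1⟩
  {7,9}:  v_{7} + v_{9} = v_{1} + 2·v_{4} + v_{5} + v_{11}  so sig = ⟨2 | 1 1 1 2⟩
  {3,7}:  v_{3} + v_{7} = v_{1} + v_{2} + 2·v_{11}  so sig = ⟨2 | 1 1 2⟩
  {7,8}:  v_{7} + v_{8} = 2·v_{2} + v_{11}  so sig = ⟨2 | 1 2⟩
  {7,10}:  v_{7} + v_{10} = 2·v_{1} + 3·v_{4}  so sig = ⟨2 | 2 3⟩
  {3,8,10}:  v_{3} + v_{8} + v_{10} = 0  so sig = ⟨3 | 0⟩
  {1,4,8}:  v_{1} + v_{4} + v_{8} = v_{2}  so sig = ⟨3 | 1⟩
  {1,8,9}:  v_{1} + v_{8} + v_{9} = v_{5}  so sig = ⟨3 | 1⟩
  {4,5,6}:  v_{4} + v_{5} + v_{6} = v_{8}  so sig = ⟨3 | 1⟩
  {8,10,11}:  v_{8} + v_{10} + v_{11} = v_{4}  so sig = ⟨3 | 1⟩
  {1,8,11}:  v_{1} + v_{8} + v_{11} = v_{2} + v_{3}  so sig = ⟨3 | 1 1⟩
  {2,3,10}:  v_{2} + v_{3} + v_{10} = v_{1} + v_{4}  so sig = ⟨3 | 1 1⟩
  {3,5,10}:  v_{3} + v_{5} + v_{10} = v_{1} + v_{9}  so sig = ⟨3 | 1 1⟩
  {5,6,11}:  v_{5} + v_{6} + v_{11} = v_{3} + v_{8}  so sig = ⟨3 | 1 1⟩
  {5,10,11}:  v_{5} + v_{10} + v_{11} = v_{1} + v_{4} + v_{9}  so sig = ⟨3 | 1 1 1⟩
  {2,5,6}:  v_{2} + v_{5} + v_{6} = v_{1} + 2·v_{8}  so sig = ⟨3 | 1 2⟩
  {2,10,11}:  v_{2} + v_{10} + v_{11} = v_{1} + 2·v_{4}  so sig = ⟨3 | 1 2⟩
  {5,6,7}:  v_{5} + v_{6} + v_{7} = 2·v_{2} + v_{3}  so sig = ⟨3 | 1 2⟩
  {1,4,6,9}:  v_{1} + v_{4} + v_{6} + v_{9} = 0  so sig = ⟨4 | 0⟩
  {1,2,4,11}:  v_{1} + v_{2} + v_{4} + v_{11} = v_{7}  so sig = ⟨4 | 1⟩
  {1,6,9,11}:  v_{1} + v_{6} + v_{9} + v_{11} = v_{3}  so sig = ⟨4 | 1⟩

Sorted signature multiset PRS(X):
{ ⟨2 | 1⟩,  ⟨2 | 1 1⟩,  ⟨2 | 1 1 1 2⟩,  ⟨2 | 1 1 2⟩,  ⟨2 | 1 2⟩,  ⟨2 | 2 3⟩,  ⟨3 | 0⟩,  ⟨3 | 1⟩ ×4,  ⟨3 | 1 1⟩ ×4,  ⟨3 | 1 1 1⟩,  ⟨3 | 1 2⟩ ×3,  ⟨4 | 0⟩,  ⟨4 | 1⟩ ×2 }


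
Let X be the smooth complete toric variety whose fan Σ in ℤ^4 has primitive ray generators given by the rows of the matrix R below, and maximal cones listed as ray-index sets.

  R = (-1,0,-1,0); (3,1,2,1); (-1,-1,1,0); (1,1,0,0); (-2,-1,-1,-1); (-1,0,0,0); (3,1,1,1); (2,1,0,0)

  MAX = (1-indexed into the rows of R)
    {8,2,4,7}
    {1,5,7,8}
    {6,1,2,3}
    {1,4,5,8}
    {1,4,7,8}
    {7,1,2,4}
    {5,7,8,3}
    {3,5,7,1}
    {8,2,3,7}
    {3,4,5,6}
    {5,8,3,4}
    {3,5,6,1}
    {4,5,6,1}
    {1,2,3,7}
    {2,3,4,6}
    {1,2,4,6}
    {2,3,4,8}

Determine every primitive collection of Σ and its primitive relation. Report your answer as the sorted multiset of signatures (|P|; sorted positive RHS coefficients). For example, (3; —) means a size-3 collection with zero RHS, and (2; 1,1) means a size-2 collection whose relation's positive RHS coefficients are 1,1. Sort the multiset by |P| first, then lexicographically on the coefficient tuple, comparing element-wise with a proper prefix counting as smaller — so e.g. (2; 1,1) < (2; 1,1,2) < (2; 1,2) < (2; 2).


8 minimal non-faces of Δ(Σ) (on 8 rays):

  {6,8}:  v_{6} + v_{8} = v_{4}  ⟹  sig = (2; 1)
  {2,5}:  v_{2} + v_{5} = v_{3} + v_{8}  ⟹  sig = (2; 1,1)
  {6,7}:  v_{6} + v_{7} = v_{1} + v_{2}  ⟹  sig = (2; 1,1)
  {1,3,8}:  v_{1} + v_{3} + v_{8} = 0  ⟹  sig = (3; —)
  {1,3,4}:  v_{1} + v_{3} + v_{4} = v_{6}  ⟹  sig = (3; 1)
  {3,4,7}:  v_{3} + v_{4} + v_{7} = v_{2}  ⟹  sig = (3; 1)
  {4,5,7}:  v_{4} + v_{5} + v_{7} = v_{8}  ⟹  sig = (3; 1)
  {1,2,8}:  v_{1} + v_{2} + v_{8} = v_{4} + v_{7}  ⟹  sig = (3; 1,1)

so the primitive-relation signature multiset is
    (2; 1)
    (2; 1,1)
    (2; 1,1)
    (3; —)
    (3; 1)
    (3; 1)
    (3; 1)
    (3; 1,1)


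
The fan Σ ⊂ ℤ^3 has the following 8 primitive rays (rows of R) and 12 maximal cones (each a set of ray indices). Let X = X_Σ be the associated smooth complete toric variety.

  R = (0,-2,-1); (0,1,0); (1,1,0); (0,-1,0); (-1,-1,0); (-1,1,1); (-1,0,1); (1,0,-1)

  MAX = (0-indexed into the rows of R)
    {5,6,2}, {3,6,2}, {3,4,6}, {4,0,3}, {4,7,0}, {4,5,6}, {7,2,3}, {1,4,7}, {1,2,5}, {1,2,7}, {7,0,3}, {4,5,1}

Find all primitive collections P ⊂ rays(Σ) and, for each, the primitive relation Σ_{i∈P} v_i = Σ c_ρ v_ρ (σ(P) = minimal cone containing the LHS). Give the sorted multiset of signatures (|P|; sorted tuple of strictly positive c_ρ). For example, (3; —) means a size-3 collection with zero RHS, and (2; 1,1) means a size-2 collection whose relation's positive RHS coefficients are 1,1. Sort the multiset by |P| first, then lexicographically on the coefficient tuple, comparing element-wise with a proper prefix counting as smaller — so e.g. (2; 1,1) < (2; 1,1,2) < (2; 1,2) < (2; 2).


11 minimal non-faces of Δ(Σ) (on 8 rays):

  • {1,3}:  v_{1} + v_{3} = 0  ⟹  sig = (2; —)
  • {2,4}:  v_{2} + v_{4} = 0  ⟹  sig = (2; —)
  • {6,7}:  v_{6} + v_{7} = 0  ⟹  sig = (2; —)
  • {0,5}:  v_{0} + v_{5} = v_{4}  ⟹  sig = (2; 1)
  • {1,6}:  v_{1} + v_{6} = v_{5}  ⟹  sig = (2; 1)
  • {3,5}:  v_{3} + v_{5} = v_{6}  ⟹  sig = (2; 1)
  • {5,7}:  v_{5} + v_{7} = v_{1}  ⟹  sig = (2; 1)
  • {0,1}:  v_{0} + v_{1} = v_{4} + v_{7}  ⟹  sig = (2; 1,1)
  • {0,2}:  v_{0} + v_{2} = v_{3} + v_{7}  ⟹  sig = (2; 1,1)
  • {0,6}:  v_{0} + v_{6} = v_{3} + v_{4}  ⟹  sig = (2; 1,1)
  • {3,4,7}:  v_{3} + v_{4} + v_{7} = v_{0}  ⟹  sig = (3; 1)

so the primitive-relation signature multiset is
    |P|=2: 10 collections, coeffs (), (), (), (1), (1), (1), (1), (1,1), (1,1), (1,1)
    |P|=3: 1 collection, coeffs (1)


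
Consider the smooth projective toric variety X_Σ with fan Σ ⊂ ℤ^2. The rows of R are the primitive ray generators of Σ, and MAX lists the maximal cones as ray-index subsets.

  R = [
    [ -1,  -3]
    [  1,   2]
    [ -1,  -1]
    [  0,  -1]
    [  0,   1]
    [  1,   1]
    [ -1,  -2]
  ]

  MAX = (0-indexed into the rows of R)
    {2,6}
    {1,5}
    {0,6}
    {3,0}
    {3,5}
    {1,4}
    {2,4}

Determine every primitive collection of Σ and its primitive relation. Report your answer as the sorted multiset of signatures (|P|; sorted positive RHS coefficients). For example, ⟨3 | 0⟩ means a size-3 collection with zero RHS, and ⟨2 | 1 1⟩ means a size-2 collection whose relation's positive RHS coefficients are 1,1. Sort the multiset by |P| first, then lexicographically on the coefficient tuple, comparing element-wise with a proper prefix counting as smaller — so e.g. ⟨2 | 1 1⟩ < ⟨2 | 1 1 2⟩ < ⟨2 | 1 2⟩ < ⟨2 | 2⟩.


Primitive collections (14):

  P={1,6}:  v_{1} + v_{6} = 0 ; sig = ⟨2 | 0⟩
  P={2,5}:  v_{2} + v_{5} = 0 ; sig = ⟨2 | 0⟩
  P={3,4}:  v_{3} + v_{4} = 0 ; sig = ⟨2 | 0⟩
  P={0,1}:  v_{0} + v_{1} = v_{3} ; sig = ⟨2 | 1⟩
  P={0,4}:  v_{0} + v_{4} = v_{6} ; sig = ⟨2 | 1⟩
  P={1,2}:  v_{1} + v_{2} = v_{4} ; sig = ⟨2 | 1⟩
  P={1,3}:  v_{1} + v_{3} = v_{5} ; sig = ⟨2 | 1⟩
  P={2,3}:  v_{2} + v_{3} = v_{6} ; sig = ⟨2 | 1⟩
  P={3,6}:  v_{3} + v_{6} = v_{0} ; sig = ⟨2 | 1⟩
  P={4,5}:  v_{4} + v_{5} = v_{1} ; sig = ⟨2 | 1⟩
  P={4,6}:  v_{4} + v_{6} = v_{2} ; sig = ⟨2 | 1⟩
  P={5,6}:  v_{5} + v_{6} = v_{3} ; sig = ⟨2 | 1⟩
  P={0,2}:  v_{0} + v_{2} = 2·v_{6} ; sig = ⟨2 | 2⟩
  P={0,5}:  v_{0} + v_{5} = 2·v_{3} ; sig = ⟨2 | 2⟩

Hence PRS(X_Σ) =
{ ⟨2 | 0⟩ ×3,  ⟨2 | 1⟩ ×9,  ⟨2 | 2⟩ ×2 }


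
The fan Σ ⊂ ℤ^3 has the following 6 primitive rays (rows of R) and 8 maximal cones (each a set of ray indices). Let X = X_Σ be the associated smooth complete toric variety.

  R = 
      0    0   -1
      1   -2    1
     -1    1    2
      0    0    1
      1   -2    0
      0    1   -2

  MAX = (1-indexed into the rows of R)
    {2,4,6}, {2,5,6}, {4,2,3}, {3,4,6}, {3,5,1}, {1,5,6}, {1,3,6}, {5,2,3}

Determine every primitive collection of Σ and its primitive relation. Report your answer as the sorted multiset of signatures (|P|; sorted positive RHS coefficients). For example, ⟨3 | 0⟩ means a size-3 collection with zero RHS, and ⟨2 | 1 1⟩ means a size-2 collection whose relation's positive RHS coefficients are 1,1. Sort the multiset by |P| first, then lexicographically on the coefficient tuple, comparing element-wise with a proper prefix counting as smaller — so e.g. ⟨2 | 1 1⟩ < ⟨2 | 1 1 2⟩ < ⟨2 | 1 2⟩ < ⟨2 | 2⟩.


Minimal non-faces — 5 found among 6 rays, 8 max cones:

  P={1,4}:  v_{1} + v_{4} = 0  →  sig = ⟨2 | 0⟩
  P={1,2}:  v_{1} + v_{2} = v_{5}  →  sig = ⟨2 | 1⟩
  P={4,5}:  v_{4} + v_{5} = v_{2}  →  sig = ⟨2 | 1⟩
  P={3,5,6}:  v_{3} + v_{5} + v_{6} = 0  →  sig = ⟨3 | 0⟩
  P={2,3,6}:  v_{2} + v_{3} + v_{6} = v_{4}  →  sig = ⟨3 | 1⟩

so the primitive-relation signature multiset is
[⟨2 | 0⟩, ⟨2 | 1⟩, ⟨2 | 1⟩, ⟨3 | 0⟩, ⟨3 | 1⟩]


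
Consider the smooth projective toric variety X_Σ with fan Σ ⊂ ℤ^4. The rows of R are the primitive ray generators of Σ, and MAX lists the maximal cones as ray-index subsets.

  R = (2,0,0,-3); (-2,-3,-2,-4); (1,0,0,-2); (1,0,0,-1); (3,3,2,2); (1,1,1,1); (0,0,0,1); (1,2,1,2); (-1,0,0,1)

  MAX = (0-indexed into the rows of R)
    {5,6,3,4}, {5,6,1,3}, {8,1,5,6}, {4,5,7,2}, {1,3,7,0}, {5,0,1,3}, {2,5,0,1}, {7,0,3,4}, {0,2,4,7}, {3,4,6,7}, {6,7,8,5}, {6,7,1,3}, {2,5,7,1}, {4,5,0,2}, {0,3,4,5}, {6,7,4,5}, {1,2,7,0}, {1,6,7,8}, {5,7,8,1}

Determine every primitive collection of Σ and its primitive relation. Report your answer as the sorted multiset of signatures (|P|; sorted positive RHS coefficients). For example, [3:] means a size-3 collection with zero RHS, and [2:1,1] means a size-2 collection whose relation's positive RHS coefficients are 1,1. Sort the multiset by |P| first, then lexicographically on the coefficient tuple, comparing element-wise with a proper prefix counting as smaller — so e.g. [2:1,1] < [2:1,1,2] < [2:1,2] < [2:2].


Primitive collections (11):

  P={3,8}:  v_{3} + v_{8} = 0  ⟹  sig = [2:]
  P={0,8}:  v_{0} + v_{8} = v_{2}  ⟹  sig = [2:1]
  P={1,4}:  v_{1} + v_{4} = v_{2}  ⟹  sig = [2:1]
  P={2,3}:  v_{2} + v_{3} = v_{0}  ⟹  sig = [2:1]
  P={2,6}:  v_{2} + v_{6} = v_{3}  ⟹  sig = [2:1]
  P={4,8}:  v_{4} + v_{8} = v_{5} + v_{7}  ⟹  sig = [2:1,1]
  P={2,8}:  v_{2} + v_{8} = v_{1} + v_{5} + v_{7}  ⟹  sig = [2:1,1,1]
  P={0,6}:  v_{0} + v_{6} = 2·v_{3}  ⟹  sig = [2:2]
  P={3,5,7}:  v_{3} + v_{5} + v_{7} = v_{4}  ⟹  sig = [3:1]
  P={0,5,7}:  v_{0} + v_{5} + v_{7} = v_{2} + v_{4}  ⟹  sig = [3:1,1]
  P={1,5,6,7}:  v_{1} + v_{5} + v_{6} + v_{7} = 0  ⟹  sig = [4:]

Signatures (|P|; sorted positive RHS coefficients), sorted:
    |P|=2: 8 collections, coeffs (), (1), (1), (1), (1), (1,1), (1,1,1), (2)
    |P|=3: 2 collections, coeffs (1), (1,1)
    |P|=4: 1 collection, coeffs ()


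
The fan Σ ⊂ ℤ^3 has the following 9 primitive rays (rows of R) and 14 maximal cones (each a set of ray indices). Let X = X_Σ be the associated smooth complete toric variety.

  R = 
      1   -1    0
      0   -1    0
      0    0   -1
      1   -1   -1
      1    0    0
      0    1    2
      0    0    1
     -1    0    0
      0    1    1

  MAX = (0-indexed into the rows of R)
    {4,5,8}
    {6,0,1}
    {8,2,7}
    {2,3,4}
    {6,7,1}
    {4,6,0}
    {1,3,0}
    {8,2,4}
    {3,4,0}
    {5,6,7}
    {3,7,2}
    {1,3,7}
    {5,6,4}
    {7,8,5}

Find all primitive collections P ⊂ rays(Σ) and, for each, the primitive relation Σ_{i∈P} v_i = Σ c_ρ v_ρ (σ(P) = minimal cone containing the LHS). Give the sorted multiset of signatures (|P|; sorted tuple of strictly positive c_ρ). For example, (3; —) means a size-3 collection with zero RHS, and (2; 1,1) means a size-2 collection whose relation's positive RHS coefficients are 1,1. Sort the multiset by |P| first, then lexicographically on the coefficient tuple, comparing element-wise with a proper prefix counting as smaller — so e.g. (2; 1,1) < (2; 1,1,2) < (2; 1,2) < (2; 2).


15 collections generate NE(X_Σ); each relation:

  • {2,6}:  v_{2} + v_{6} = 0 ; sig = (2; —)
  • {4,7}:  v_{4} + v_{7} = 0 ; sig = (2; —)
  • {0,2}:  v_{0} + v_{2} = v_{3} ; sig = (2; 1)
  • {0,7}:  v_{0} + v_{7} = v_{1} ; sig = (2; 1)
  • {1,4}:  v_{1} + v_{4} = v_{0} ; sig = (2; 1)
  • {1,8}:  v_{1} + v_{8} = v_{6} ; sig = (2; 1)
  • {2,5}:  v_{2} + v_{5} = v_{8} ; sig = (2; 1)
  • {3,6}:  v_{3} + v_{6} = v_{0} ; sig = (2; 1)
  • {3,8}:  v_{3} + v_{8} = v_{4} ; sig = (2; 1)
  • {6,8}:  v_{6} + v_{8} = v_{5} ; sig = (2; 1)
  • {0,8}:  v_{0} + v_{8} = v_{4} + v_{6} ; sig = (2; 1,1)
  • {1,2}:  v_{1} + v_{2} = v_{3} + v_{7} ; sig = (2; 1,1)
  • {3,5}:  v_{3} + v_{5} = v_{4} + v_{6} ; sig = (2; 1,1)
  • {0,5}:  v_{0} + v_{5} = v_{4} + 2·v_{6} ; sig = (2; 1,2)
  • {1,5}:  v_{1} + v_{5} = 2·v_{6} ; sig = (2; 2)

Signatures (|P|; sorted positive RHS coefficients), sorted:
[(2; —), (2; —), (2; 1), (2; 1), (2; 1), (2; 1), (2; 1), (2; 1), (2; 1), (2; 1), (2; 1,1), (2; 1,1), (2; 1,1), (2; 1,2), (2; 2)]


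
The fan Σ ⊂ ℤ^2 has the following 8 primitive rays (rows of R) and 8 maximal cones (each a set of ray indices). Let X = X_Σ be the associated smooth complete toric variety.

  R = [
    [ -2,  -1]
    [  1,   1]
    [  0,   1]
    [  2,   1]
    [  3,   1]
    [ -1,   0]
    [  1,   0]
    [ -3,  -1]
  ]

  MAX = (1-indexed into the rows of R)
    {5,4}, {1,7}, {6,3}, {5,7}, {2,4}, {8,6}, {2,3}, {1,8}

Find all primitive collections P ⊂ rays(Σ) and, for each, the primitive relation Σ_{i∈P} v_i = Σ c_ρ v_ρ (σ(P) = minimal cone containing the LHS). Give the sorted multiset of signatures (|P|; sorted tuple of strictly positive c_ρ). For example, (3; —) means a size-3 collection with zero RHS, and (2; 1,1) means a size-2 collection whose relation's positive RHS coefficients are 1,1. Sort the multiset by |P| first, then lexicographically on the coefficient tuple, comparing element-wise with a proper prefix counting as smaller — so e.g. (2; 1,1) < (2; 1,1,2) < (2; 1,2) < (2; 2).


Σ has 20 primitive collections:

  P = {1,4}:  v_{1} + v_{4} = 0  ⇒ sig = (2; —)
  P = {5,8}:  v_{5} + v_{8} = 0  ⇒ sig = (2; —)
  P = {6,7}:  v_{6} + v_{7} = 0  ⇒ sig = (2; —)
  P = {1,2}:  v_{1} + v_{2} = v_{6}  ⇒ sig = (2; 1)
  P = {1,5}:  v_{1} + v_{5} = v_{7}  ⇒ sig = (2; 1)
  P = {1,6}:  v_{1} + v_{6} = v_{8}  ⇒ sig = (2; 1)
  P = {2,6}:  v_{2} + v_{6} = v_{3}  ⇒ sig = (2; 1)
  P = {2,7}:  v_{2} + v_{7} = v_{4}  ⇒ sig = (2; 1)
  P = {3,7}:  v_{3} + v_{7} = v_{2}  ⇒ sig = (2; 1)
  P = {4,6}:  v_{4} + v_{6} = v_{2}  ⇒ sig = (2; 1)
  P = {4,7}:  v_{4} + v_{7} = v_{5}  ⇒ sig = (2; 1)
  P = {4,8}:  v_{4} + v_{8} = v_{6}  ⇒ sig = (2; 1)
  P = {5,6}:  v_{5} + v_{6} = v_{4}  ⇒ sig = (2; 1)
  P = {7,8}:  v_{7} + v_{8} = v_{1}  ⇒ sig = (2; 1)
  P = {3,5}:  v_{3} + v_{5} = v_{2} + v_{4}  ⇒ sig = (2; 1,1)
  P = {1,3}:  v_{1} + v_{3} = 2·v_{6}  ⇒ sig = (2; 2)
  P = {2,5}:  v_{2} + v_{5} = 2·v_{4}  ⇒ sig = (2; 2)
  P = {2,8}:  v_{2} + v_{8} = 2·v_{6}  ⇒ sig = (2; 2)
  P = {3,4}:  v_{3} + v_{4} = 2·v_{2}  ⇒ sig = (2; 2)
  P = {3,8}:  v_{3} + v_{8} = 3·v_{6}  ⇒ sig = (2; 3)

Signatures (|P|; sorted positive RHS coefficients), sorted:
{ (2; —) ×3,  (2; 1) ×11,  (2; 1,1),  (2; 2) ×4,  (2; 3) }


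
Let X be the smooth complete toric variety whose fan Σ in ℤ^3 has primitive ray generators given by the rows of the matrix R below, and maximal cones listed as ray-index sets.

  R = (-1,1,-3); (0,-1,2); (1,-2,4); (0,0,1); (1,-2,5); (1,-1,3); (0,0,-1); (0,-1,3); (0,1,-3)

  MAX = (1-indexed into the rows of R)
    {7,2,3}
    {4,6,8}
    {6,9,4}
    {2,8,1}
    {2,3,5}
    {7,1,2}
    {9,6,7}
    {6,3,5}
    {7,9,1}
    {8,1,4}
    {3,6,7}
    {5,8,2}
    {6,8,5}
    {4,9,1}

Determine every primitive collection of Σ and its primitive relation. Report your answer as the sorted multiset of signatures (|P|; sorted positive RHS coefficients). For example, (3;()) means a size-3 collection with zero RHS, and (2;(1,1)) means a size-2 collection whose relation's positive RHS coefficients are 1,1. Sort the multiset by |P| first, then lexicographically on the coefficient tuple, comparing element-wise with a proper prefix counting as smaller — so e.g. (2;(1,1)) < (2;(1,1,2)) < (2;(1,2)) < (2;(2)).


|primitive collections| = 15. Relations:

  P={1,6}:  v_{1} + v_{6} = 0  →  sig = (2;())
  P={4,7}:  v_{4} + v_{7} = 0  →  sig = (2;())
  P={8,9}:  v_{8} + v_{9} = 0  →  sig = (2;())
  P={1,5}:  v_{1} + v_{5} = v_{2}  →  sig = (2;(1))
  P={2,4}:  v_{2} + v_{4} = v_{8}  →  sig = (2;(1))
  P={2,6}:  v_{2} + v_{6} = v_{5}  →  sig = (2;(1))
  P={2,9}:  v_{2} + v_{9} = v_{7}  →  sig = (2;(1))
  P={3,4}:  v_{3} + v_{4} = v_{5}  →  sig = (2;(1))
  P={5,7}:  v_{5} + v_{7} = v_{3}  →  sig = (2;(1))
  P={7,8}:  v_{7} + v_{8} = v_{2}  →  sig = (2;(1))
  P={1,3}:  v_{1} + v_{3} = v_{2} + v_{7}  →  sig = (2;(1,1))
  P={3,8}:  v_{3} + v_{8} = v_{2} + v_{5}  →  sig = (2;(1,1))
  P={4,5}:  v_{4} + v_{5} = v_{6} + v_{8}  →  sig = (2;(1,1))
  P={5,9}:  v_{5} + v_{9} = v_{6} + v_{7}  →  sig = (2;(1,1))
  P={3,9}:  v_{3} + v_{9} = v_{6} + 2·v_{7}  →  sig = (2;(1,2))

Hence PRS(X_Σ) =
    (2;())
    (2;())
    (2;())
    (2;(1))
    (2;(1))
    (2;(1))
    (2;(1))
    (2;(1))
    (2;(1))
    (2;(1))
    (2;(1,1))
    (2;(1,1))
    (2;(1,1))
    (2;(1,1))
    (2;(1,2))


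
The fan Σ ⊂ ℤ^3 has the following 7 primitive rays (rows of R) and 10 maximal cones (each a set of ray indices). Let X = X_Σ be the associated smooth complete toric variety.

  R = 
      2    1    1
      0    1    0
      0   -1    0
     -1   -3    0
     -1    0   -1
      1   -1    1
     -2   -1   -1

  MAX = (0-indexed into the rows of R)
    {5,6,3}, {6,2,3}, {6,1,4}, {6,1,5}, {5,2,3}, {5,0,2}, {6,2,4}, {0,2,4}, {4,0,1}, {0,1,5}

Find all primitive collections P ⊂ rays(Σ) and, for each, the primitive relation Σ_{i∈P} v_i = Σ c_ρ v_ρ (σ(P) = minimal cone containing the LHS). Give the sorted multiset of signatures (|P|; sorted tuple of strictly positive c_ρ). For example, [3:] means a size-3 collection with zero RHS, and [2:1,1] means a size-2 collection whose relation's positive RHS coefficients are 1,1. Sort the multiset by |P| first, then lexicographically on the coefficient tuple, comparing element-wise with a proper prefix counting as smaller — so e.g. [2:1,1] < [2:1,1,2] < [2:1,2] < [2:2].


7 collections generate NE(X_Σ); each relation:

  {0,6}:  v_{0} + v_{6} = 0  ⇒ sig = [2:]
  {1,2}:  v_{1} + v_{2} = 0  ⇒ sig = [2:]
  {4,5}:  v_{4} + v_{5} = v_{2}  ⇒ sig = [2:1]
  {0,3}:  v_{0} + v_{3} = v_{2} + v_{5}  ⇒ sig = [2:1,1]
  {1,3}:  v_{1} + v_{3} = v_{5} + v_{6}  ⇒ sig = [2:1,1]
  {3,4}:  v_{3} + v_{4} = 2·v_{2} + v_{6}  ⇒ sig = [2:1,2]
  {2,5,6}:  v_{2} + v_{5} + v_{6} = v_{3}  ⇒ sig = [3:1]

Sorted signature multiset PRS(X):
{ [2:] ×2,  [2:1],  [2:1,1] ×2,  [2:1,2],  [3:1] }


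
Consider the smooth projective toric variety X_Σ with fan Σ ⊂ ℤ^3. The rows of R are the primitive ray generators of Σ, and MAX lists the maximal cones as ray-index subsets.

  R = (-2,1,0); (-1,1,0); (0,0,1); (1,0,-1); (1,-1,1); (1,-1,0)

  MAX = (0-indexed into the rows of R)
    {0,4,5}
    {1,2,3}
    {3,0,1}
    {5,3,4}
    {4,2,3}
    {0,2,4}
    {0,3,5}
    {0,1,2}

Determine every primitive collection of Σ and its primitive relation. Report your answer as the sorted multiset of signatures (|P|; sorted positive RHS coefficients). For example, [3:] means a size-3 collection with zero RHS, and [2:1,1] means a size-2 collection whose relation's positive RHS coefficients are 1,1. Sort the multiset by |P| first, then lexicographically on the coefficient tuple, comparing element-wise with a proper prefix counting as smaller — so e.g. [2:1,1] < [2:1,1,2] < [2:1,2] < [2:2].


Minimal non-faces — 5 found among 6 rays, 8 max cones:

  • {1,5}:  v_{1} + v_{5} = 0  ⟹  sig = [2:]
  • {1,4}:  v_{1} + v_{4} = v_{2}  ⟹  sig = [2:1]
  • {2,5}:  v_{2} + v_{5} = v_{4}  ⟹  sig = [2:1]
  • {0,3,4}:  v_{0} + v_{3} + v_{4} = 0  ⟹  sig = [3:]
  • {0,2,3}:  v_{0} + v_{2} + v_{3} = v_{1}  ⟹  sig = [3:1]

so the primitive-relation signature multiset is
[[2:], [2:1], [2:1], [3:], [3:1]]


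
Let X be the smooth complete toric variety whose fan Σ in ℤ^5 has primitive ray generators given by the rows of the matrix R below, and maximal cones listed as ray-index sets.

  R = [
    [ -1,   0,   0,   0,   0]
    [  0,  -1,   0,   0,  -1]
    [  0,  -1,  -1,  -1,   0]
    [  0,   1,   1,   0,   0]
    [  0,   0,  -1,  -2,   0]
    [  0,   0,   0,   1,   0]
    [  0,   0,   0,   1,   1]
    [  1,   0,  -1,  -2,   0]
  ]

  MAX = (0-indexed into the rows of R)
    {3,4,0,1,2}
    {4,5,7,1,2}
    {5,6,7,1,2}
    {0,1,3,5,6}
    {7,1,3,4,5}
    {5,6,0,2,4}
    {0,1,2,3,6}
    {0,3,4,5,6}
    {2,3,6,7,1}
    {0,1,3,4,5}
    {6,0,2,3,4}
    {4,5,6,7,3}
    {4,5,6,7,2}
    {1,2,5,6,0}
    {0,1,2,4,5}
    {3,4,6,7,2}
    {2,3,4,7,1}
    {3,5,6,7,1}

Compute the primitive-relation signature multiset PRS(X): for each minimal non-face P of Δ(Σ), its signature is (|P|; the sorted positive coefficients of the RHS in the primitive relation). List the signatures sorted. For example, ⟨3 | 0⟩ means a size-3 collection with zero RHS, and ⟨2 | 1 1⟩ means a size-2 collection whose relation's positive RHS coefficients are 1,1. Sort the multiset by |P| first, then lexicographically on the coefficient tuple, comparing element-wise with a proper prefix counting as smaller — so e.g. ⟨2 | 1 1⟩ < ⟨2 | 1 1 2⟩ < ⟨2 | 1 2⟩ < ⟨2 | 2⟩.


Δ(Σ) — 8 vertices, 3 min non-faces:

  P = {0,7}:  v_{0} + v_{7} = v_{4}  so sig = ⟨2 | 1⟩
  P = {2,3,5}:  v_{2} + v_{3} + v_{5} = 0  so sig = ⟨3 | 0⟩
  P = {1,4,6}:  v_{1} + v_{4} + v_{6} = v_{2}  so sig = ⟨3 | 1⟩

so the primitive-relation signature multiset is
[⟨2 | 1⟩, ⟨3 | 0⟩, ⟨3 | 1⟩]


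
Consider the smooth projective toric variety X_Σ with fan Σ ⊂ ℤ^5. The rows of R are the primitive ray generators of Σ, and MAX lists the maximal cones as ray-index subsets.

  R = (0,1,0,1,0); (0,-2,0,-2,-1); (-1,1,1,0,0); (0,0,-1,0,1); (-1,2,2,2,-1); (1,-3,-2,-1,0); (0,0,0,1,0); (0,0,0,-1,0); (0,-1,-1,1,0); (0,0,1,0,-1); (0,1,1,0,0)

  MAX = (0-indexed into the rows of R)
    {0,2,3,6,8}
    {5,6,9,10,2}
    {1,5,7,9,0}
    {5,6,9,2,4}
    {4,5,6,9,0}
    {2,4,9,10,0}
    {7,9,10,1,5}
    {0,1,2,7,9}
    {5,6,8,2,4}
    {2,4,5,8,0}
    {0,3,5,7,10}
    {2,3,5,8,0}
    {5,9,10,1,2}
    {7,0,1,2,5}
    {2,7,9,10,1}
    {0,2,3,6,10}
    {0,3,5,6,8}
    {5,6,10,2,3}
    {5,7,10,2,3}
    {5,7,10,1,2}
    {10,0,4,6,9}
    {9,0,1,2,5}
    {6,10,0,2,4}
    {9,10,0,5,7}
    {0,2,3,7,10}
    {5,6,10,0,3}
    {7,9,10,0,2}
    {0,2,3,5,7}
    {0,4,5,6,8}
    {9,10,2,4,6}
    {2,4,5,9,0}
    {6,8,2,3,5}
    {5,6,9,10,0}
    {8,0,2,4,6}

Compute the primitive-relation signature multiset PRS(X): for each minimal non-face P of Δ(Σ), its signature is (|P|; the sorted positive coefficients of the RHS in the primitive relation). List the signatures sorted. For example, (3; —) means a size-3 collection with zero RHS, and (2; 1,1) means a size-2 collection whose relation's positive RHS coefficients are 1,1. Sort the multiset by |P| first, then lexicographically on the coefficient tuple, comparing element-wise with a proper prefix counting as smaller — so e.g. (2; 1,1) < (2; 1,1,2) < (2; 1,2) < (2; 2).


|primitive collections| = 17. Relations:

  P={3,9}:  v_{3} + v_{9} = 0  →  sig = (2; —)
  P={6,7}:  v_{6} + v_{7} = 0  →  sig = (2; —)
  P={8,10}:  v_{8} + v_{10} = v_{6}  →  sig = (2; 1)
  P={8,9}:  v_{8} + v_{9} = v_{4} + v_{5}  →  sig = (2; 1,1)
  P={1,3}:  v_{1} + v_{3} = v_{2} + v_{5} + v_{7}  →  sig = (2; 1,1,1)
  P={1,6}:  v_{1} + v_{6} = v_{2} + v_{5} + v_{9}  →  sig = (2; 1,1,1)
  P={3,4}:  v_{3} + v_{4} = v_{0} + v_{2} + v_{6}  →  sig = (2; 1,1,1)
  P={4,7}:  v_{4} + v_{7} = v_{0} + v_{2} + v_{9}  →  sig = (2; 1,1,1)
  P={7,8}:  v_{7} + v_{8} = v_{0} + v_{2} + v_{5}  →  sig = (2; 1,1,1)
  P={1,4}:  v_{1} + v_{4} = v_{0} + 2·v_{2} + v_{5} + 2·v_{9}  →  sig = (2; 1,1,2,2)
  P={1,8}:  v_{1} + v_{8} = v_{0} + 2·v_{2} + 2·v_{5} + v_{9}  →  sig = (2; 1,1,2,2)
  P={0,1,10}:  v_{0} + v_{1} + v_{10} = v_{7} + v_{9}  →  sig = (3; 1,1)
  P={4,5,10}:  v_{4} + v_{5} + v_{10} = v_{6} + v_{9}  →  sig = (3; 1,1)
  P={0,2,5,10}:  v_{0} + v_{2} + v_{5} + v_{10} = 0  →  sig = (4; —)
  P={0,2,5,6}:  v_{0} + v_{2} + v_{5} + v_{6} = v_{8}  →  sig = (4; 1)
  P={0,2,6,9}:  v_{0} + v_{2} + v_{6} + v_{9} = v_{4}  →  sig = (4; 1)
  P={2,5,7,9}:  v_{2} + v_{5} + v_{7} + v_{9} = v_{1}  →  sig = (4; 1)

Sorted signature multiset PRS(X):
{ (2; —) ×2,  (2; 1),  (2; 1,1),  (2; 1,1,1) ×5,  (2; 1,1,2,2) ×2,  (3; 1,1) ×2,  (4; —),  (4; 1) ×3 }
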